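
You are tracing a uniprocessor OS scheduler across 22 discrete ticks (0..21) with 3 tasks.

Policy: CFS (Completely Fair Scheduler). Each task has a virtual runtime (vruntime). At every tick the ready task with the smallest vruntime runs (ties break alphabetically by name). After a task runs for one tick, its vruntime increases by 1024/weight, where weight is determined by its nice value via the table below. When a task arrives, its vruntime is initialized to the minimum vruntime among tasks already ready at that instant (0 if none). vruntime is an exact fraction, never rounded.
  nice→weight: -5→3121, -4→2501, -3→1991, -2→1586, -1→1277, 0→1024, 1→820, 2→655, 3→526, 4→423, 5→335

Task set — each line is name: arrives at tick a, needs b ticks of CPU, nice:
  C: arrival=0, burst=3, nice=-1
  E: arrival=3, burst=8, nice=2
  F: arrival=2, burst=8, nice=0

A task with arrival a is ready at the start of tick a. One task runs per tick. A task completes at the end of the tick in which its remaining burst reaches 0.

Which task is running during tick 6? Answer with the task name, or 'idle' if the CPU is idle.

t=0: vr[C=0] → run C
t=1: vr[C=1024/1277] → run C
t=2: vr[C=2048/1277 F=2048/1277] → run C
t=3: vr[E=2048/1277 F=2048/1277] → run E
t=4: vr[E=2649088/836435 F=2048/1277] → run F
t=5: vr[E=2649088/836435 F=3325/1277] → run F
t=6: vr[E=2649088/836435 F=4602/1277] → run E
t=7: vr[E=3956736/836435 F=4602/1277] → run F
t=8: vr[E=3956736/836435 F=5879/1277] → run F
t=9: vr[E=3956736/836435 F=7156/1277] → run E
t=10: vr[E=5264384/836435 F=7156/1277] → run F
t=11: vr[E=5264384/836435 F=8433/1277] → run E
t=12: vr[E=6572032/836435 F=8433/1277] → run F
t=13: vr[E=6572032/836435 F=9710/1277] → run F
t=14: vr[E=6572032/836435 F=10987/1277] → run E
t=15: vr[E=1575936/167287 F=10987/1277] → run F
t=16: vr[E=1575936/167287] → run E
t=17: vr[E=9187328/836435] → run E
t=18: vr[E=10494976/836435] → run E
t=19: (idle)
t=20: (idle)
t=21: (idle)

running at tick 6 = E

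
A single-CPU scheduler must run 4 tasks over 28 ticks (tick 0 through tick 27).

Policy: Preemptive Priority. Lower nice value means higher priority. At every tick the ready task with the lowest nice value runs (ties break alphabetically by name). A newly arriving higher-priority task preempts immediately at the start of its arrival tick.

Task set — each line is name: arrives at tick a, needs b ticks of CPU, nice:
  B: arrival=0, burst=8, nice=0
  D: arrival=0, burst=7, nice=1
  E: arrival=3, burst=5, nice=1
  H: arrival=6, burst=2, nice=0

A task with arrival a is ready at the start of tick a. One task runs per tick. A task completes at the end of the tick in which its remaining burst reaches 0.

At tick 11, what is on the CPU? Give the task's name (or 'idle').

running at tick 11 = D

t=0: ready={B,D} → run B
t=1: ready={B,D} → run B
t=2: ready={B,D} → run B
t=3: ready={B,D,E} → run B
t=4: ready={B,D,E} → run B
t=5: ready={B,D,E} → run B
t=6: ready={B,D,E,H} → run B
t=7: ready={B,D,E,H} → run B
t=8: ready={D,E,H} → run H
t=9: ready={D,E,H} → run H
t=10: ready={D,E} → run D
t=11: ready={D,E} → run D
t=12: ready={D,E} → run D
t=13: ready={D,E} → run D
t=14: ready={D,E} → run D
t=15: ready={D,E} → run D
t=16: ready={D,E} → run D
t=17: ready={E} → run E
t=18: ready={E} → run E
t=19: ready={E} → run E
t=20: ready={E} → run E
t=21: ready={E} → run E
t=22: (idle)
t=23: (idle)
t=24: (idle)
t=25: (idle)
t=26: (idle)
t=27: (idle)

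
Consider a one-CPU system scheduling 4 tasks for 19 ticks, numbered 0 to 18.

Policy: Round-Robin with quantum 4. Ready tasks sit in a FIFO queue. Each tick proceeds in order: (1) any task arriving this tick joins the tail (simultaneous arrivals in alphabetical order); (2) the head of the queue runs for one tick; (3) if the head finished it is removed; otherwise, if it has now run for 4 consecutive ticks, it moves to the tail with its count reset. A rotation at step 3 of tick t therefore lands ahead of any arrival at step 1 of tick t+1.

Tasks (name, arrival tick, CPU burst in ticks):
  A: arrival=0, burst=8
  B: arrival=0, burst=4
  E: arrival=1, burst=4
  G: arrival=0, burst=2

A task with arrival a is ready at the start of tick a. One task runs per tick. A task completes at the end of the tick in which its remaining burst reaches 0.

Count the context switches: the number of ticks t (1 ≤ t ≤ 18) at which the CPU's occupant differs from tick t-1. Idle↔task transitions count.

context switches = 5

t=0: queue=[A,B,G] q_used=0 → run A
t=1: queue=[A,B,G,E] q_used=1 → run A
t=2: queue=[A,B,G,E] q_used=2 → run A
t=3: queue=[A,B,G,E] q_used=3 → run A
t=4: queue=[B,G,E,A] q_used=0 → run B
t=5: queue=[B,G,E,A] q_used=1 → run B
t=6: queue=[B,G,E,A] q_used=2 → run B
t=7: queue=[B,G,E,A] q_used=3 → run B
t=8: queue=[G,E,A] q_used=0 → run G
t=9: queue=[G,E,A] q_used=1 → run G
t=10: queue=[E,A] q_used=0 → run E
t=11: queue=[E,A] q_used=1 → run E
t=12: queue=[E,A] q_used=2 → run E
t=13: queue=[E,A] q_used=3 → run E
t=14: queue=[A] q_used=0 → run A
t=15: queue=[A] q_used=1 → run A
t=16: queue=[A] q_used=2 → run A
t=17: queue=[A] q_used=3 → run A
t=18: (idle)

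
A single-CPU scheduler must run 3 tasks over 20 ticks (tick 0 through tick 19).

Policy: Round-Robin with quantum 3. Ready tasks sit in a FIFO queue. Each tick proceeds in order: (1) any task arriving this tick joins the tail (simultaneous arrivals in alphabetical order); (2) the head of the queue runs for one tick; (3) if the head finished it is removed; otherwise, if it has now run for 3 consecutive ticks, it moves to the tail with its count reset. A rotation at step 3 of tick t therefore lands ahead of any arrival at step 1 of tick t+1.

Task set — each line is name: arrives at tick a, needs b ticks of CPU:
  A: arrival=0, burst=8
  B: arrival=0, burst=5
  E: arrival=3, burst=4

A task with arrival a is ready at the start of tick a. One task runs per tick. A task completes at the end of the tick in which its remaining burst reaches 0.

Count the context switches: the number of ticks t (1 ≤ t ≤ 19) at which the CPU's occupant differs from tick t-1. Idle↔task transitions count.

t=0: queue=[A,B] q_used=0 → run A
t=1: queue=[A,B] q_used=1 → run A
t=2: queue=[A,B] q_used=2 → run A
t=3: queue=[B,A,E] q_used=0 → run B
t=4: queue=[B,A,E] q_used=1 → run B
t=5: queue=[B,A,E] q_used=2 → run B
t=6: queue=[A,E,B] q_used=0 → run A
t=7: queue=[A,E,B] q_used=1 → run A
t=8: queue=[A,E,B] q_used=2 → run A
t=9: queue=[E,B,A] q_used=0 → run E
t=10: queue=[E,B,A] q_used=1 → run E
t=11: queue=[E,B,A] q_used=2 → run E
t=12: queue=[B,A,E] q_used=0 → run B
t=13: queue=[B,A,E] q_used=1 → run B
t=14: queue=[A,E] q_used=0 → run A
t=15: queue=[A,E] q_used=1 → run A
t=16: queue=[E] q_used=0 → run E
t=17: (idle)
t=18: (idle)
t=19: (idle)

context switches = 7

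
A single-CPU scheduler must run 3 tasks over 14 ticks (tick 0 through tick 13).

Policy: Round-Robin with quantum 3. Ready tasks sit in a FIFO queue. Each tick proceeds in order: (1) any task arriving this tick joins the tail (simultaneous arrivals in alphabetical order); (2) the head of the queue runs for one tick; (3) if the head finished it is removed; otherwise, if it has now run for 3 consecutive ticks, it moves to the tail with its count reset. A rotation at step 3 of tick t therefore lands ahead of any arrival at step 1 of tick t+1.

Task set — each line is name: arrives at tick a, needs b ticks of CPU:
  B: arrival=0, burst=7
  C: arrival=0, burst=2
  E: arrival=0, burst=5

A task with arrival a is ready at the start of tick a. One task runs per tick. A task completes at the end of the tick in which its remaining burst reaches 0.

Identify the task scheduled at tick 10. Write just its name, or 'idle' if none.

running at tick 10 = B

t=0: queue=[B,C,E] q_used=0 → run B
t=1: queue=[B,C,E] q_used=1 → run B
t=2: queue=[B,C,E] q_used=2 → run B
t=3: queue=[C,E,B] q_used=0 → run C
t=4: queue=[C,E,B] q_used=1 → run C
t=5: queue=[E,B] q_used=0 → run E
t=6: queue=[E,B] q_used=1 → run E
t=7: queue=[E,B] q_used=2 → run E
t=8: queue=[B,E] q_used=0 → run B
t=9: queue=[B,E] q_used=1 → run B
t=10: queue=[B,E] q_used=2 → run B
t=11: queue=[E,B] q_used=0 → run E
t=12: queue=[E,B] q_used=1 → run E
t=13: queue=[B] q_used=0 → run B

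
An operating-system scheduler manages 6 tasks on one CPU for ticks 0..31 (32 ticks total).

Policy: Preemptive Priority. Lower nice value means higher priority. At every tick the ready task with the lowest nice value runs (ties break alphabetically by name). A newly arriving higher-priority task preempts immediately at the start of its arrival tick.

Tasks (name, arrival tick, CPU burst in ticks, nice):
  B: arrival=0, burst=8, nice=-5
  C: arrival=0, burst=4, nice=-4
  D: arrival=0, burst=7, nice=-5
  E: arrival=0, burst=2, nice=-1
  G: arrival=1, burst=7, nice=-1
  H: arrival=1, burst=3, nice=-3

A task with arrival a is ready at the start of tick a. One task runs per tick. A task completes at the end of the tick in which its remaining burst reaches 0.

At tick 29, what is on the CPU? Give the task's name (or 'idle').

t=0: ready={B,C,D,E} → run B
t=1: ready={B,C,D,E,G,H} → run B
t=2: ready={B,C,D,E,G,H} → run B
t=3: ready={B,C,D,E,G,H} → run B
t=4: ready={B,C,D,E,G,H} → run B
t=5: ready={B,C,D,E,G,H} → run B
t=6: ready={B,C,D,E,G,H} → run B
t=7: ready={B,C,D,E,G,H} → run B
t=8: ready={C,D,E,G,H} → run D
t=9: ready={C,D,E,G,H} → run D
t=10: ready={C,D,E,G,H} → run D
t=11: ready={C,D,E,G,H} → run D
t=12: ready={C,D,E,G,H} → run D
t=13: ready={C,D,E,G,H} → run D
t=14: ready={C,D,E,G,H} → run D
t=15: ready={C,E,G,H} → run C
t=16: ready={C,E,G,H} → run C
t=17: ready={C,E,G,H} → run C
t=18: ready={C,E,G,H} → run C
t=19: ready={E,G,H} → run H
t=20: ready={E,G,H} → run H
t=21: ready={E,G,H} → run H
t=22: ready={E,G} → run E
t=23: ready={E,G} → run E
t=24: ready={G} → run G
t=25: ready={G} → run G
t=26: ready={G} → run G
t=27: ready={G} → run G
t=28: ready={G} → run G
t=29: ready={G} → run G
t=30: ready={G} → run G
t=31: (idle)

running at tick 29 = G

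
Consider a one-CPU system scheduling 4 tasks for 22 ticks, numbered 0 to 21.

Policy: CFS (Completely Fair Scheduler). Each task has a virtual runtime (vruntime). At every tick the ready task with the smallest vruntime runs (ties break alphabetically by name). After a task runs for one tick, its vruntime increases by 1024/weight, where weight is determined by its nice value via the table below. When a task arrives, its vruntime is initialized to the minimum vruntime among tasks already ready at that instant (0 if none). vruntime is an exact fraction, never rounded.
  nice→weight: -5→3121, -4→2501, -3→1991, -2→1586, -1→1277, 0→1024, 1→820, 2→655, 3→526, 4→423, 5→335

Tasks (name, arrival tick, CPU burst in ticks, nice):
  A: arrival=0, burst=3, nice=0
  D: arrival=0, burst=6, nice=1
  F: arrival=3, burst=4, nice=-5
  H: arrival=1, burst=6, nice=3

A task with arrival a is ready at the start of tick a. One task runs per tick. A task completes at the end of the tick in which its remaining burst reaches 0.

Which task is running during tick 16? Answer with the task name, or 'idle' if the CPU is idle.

t=0: vr[A=0 D=0] → run A
t=1: vr[A=1 D=0 H=0] → run D
t=2: vr[A=1 D=256/205 H=0] → run H
t=3: vr[A=1 D=256/205 F=1 H=512/263] → run A
t=4: vr[A=2 D=256/205 F=1 H=512/263] → run F
t=5: vr[A=2 D=256/205 F=4145/3121 H=512/263] → run D
t=6: vr[A=2 D=512/205 F=4145/3121 H=512/263] → run F
t=7: vr[A=2 D=512/205 F=5169/3121 H=512/263] → run F
t=8: vr[A=2 D=512/205 F=6193/3121 H=512/263] → run H
t=9: vr[A=2 D=512/205 F=6193/3121 H=1024/263] → run F
t=10: vr[A=2 D=512/205 H=1024/263] → run A
t=11: vr[D=512/205 H=1024/263] → run D
t=12: vr[D=768/205 H=1024/263] → run D
t=13: vr[D=1024/205 H=1024/263] → run H
t=14: vr[D=1024/205 H=1536/263] → run D
t=15: vr[D=256/41 H=1536/263] → run H
t=16: vr[D=256/41 H=2048/263] → run D
t=17: vr[H=2048/263] → run H
t=18: vr[H=2560/263] → run H
t=19: (idle)
t=20: (idle)
t=21: (idle)

running at tick 16 = D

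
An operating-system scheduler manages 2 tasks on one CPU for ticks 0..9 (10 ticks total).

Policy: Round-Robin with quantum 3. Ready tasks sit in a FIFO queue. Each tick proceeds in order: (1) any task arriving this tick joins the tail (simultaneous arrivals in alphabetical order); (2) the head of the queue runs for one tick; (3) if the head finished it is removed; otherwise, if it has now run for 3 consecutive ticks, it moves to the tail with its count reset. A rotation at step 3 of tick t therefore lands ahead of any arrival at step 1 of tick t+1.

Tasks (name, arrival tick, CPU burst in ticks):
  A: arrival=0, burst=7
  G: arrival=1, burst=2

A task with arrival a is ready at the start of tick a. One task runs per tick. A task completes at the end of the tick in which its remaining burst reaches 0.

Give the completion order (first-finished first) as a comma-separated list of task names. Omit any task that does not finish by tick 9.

completion order = G, A

t=0: queue=[A] q_used=0 → run A
t=1: queue=[A,G] q_used=1 → run A
t=2: queue=[A,G] q_used=2 → run A
t=3: queue=[G,A] q_used=0 → run G
t=4: queue=[G,A] q_used=1 → run G
t=5: queue=[A] q_used=0 → run A
t=6: queue=[A] q_used=1 → run A
t=7: queue=[A] q_used=2 → run A
t=8: queue=[A] q_used=0 → run A
t=9: (idle)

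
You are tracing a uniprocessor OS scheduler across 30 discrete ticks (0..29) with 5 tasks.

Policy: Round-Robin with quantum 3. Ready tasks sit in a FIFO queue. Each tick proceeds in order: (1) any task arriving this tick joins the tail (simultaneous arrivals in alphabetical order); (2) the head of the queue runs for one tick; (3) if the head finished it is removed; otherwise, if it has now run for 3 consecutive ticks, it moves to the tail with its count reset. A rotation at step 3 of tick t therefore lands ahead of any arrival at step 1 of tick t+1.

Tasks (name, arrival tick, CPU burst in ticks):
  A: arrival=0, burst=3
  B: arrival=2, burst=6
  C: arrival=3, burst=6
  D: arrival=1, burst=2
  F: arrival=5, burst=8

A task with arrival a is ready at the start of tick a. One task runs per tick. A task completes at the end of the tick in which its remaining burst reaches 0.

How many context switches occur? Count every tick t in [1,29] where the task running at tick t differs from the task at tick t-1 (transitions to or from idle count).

t=0: queue=[A] q_used=0 → run A
t=1: queue=[A,D] q_used=1 → run A
t=2: queue=[A,D,B] q_used=2 → run A
t=3: queue=[D,B,C] q_used=0 → run D
t=4: queue=[D,B,C] q_used=1 → run D
t=5: queue=[B,C,F] q_used=0 → run B
t=6: queue=[B,C,F] q_used=1 → run B
t=7: queue=[B,C,F] q_used=2 → run B
t=8: queue=[C,F,B] q_used=0 → run C
t=9: queue=[C,F,B] q_used=1 → run C
t=10: queue=[C,F,B] q_used=2 → run C
t=11: queue=[F,B,C] q_used=0 → run F
t=12: queue=[F,B,C] q_used=1 → run F
t=13: queue=[F,B,C] q_used=2 → run F
t=14: queue=[B,C,F] q_used=0 → run B
t=15: queue=[B,C,F] q_used=1 → run B
t=16: queue=[B,C,F] q_used=2 → run B
t=17: queue=[C,F] q_used=0 → run C
t=18: queue=[C,F] q_used=1 → run C
t=19: queue=[C,F] q_used=2 → run C
t=20: queue=[F] q_used=0 → run F
t=21: queue=[F] q_used=1 → run F
t=22: queue=[F] q_used=2 → run F
t=23: queue=[F] q_used=0 → run F
t=24: queue=[F] q_used=1 → run F
t=25: (idle)
t=26: (idle)
t=27: (idle)
t=28: (idle)
t=29: (idle)

context switches = 8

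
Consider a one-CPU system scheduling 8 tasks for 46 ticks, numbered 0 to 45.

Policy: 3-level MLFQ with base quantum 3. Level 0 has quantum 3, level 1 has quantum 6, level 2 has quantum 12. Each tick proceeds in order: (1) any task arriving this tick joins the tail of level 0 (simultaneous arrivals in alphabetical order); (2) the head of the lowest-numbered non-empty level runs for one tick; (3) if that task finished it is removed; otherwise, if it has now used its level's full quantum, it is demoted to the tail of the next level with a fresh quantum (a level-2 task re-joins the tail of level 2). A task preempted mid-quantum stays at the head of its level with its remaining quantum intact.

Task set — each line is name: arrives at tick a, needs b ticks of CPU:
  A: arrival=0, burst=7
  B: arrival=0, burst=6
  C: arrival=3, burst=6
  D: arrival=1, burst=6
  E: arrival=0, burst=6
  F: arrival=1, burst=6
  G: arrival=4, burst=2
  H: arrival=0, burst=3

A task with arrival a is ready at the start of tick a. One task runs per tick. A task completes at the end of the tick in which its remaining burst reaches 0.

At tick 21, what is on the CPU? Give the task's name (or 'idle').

t=0: L0/L1/L2 = ABEH/-/- → run A
t=1: L0/L1/L2 = ABEHDF/-/- → run A
t=2: L0/L1/L2 = ABEHDF/-/- → run A
t=3: L0/L1/L2 = BEHDFC/A/- → run B
t=4: L0/L1/L2 = BEHDFCG/A/- → run B
t=5: L0/L1/L2 = BEHDFCG/A/- → run B
t=6: L0/L1/L2 = EHDFCG/AB/- → run E
t=7: L0/L1/L2 = EHDFCG/AB/- → run E
t=8: L0/L1/L2 = EHDFCG/AB/- → run E
t=9: L0/L1/L2 = HDFCG/ABE/- → run H
t=10: L0/L1/L2 = HDFCG/ABE/- → run H
t=11: L0/L1/L2 = HDFCG/ABE/- → run H
t=12: L0/L1/L2 = DFCG/ABE/- → run D
t=13: L0/L1/L2 = DFCG/ABE/- → run D
t=14: L0/L1/L2 = DFCG/ABE/- → run D
t=15: L0/L1/L2 = FCG/ABED/- → run F
t=16: L0/L1/L2 = FCG/ABED/- → run F
t=17: L0/L1/L2 = FCG/ABED/- → run F
t=18: L0/L1/L2 = CG/ABEDF/- → run C
t=19: L0/L1/L2 = CG/ABEDF/- → run C
t=20: L0/L1/L2 = CG/ABEDF/- → run C
t=21: L0/L1/L2 = G/ABEDFC/- → run G
t=22: L0/L1/L2 = G/ABEDFC/- → run G
t=23: L0/L1/L2 = -/ABEDFC/- → run A
t=24: L0/L1/L2 = -/ABEDFC/- → run A
t=25: L0/L1/L2 = -/ABEDFC/- → run A
t=26: L0/L1/L2 = -/ABEDFC/- → run A
t=27: L0/L1/L2 = -/BEDFC/- → run B
t=28: L0/L1/L2 = -/BEDFC/- → run B
t=29: L0/L1/L2 = -/BEDFC/- → run B
t=30: L0/L1/L2 = -/EDFC/- → run E
t=31: L0/L1/L2 = -/EDFC/- → run E
t=32: L0/L1/L2 = -/EDFC/- → run E
t=33: L0/L1/L2 = -/DFC/- → run D
t=34: L0/L1/L2 = -/DFC/- → run D
t=35: L0/L1/L2 = -/DFC/- → run D
t=36: L0/L1/L2 = -/FC/- → run F
t=37: L0/L1/L2 = -/FC/- → run F
t=38: L0/L1/L2 = -/FC/- → run F
t=39: L0/L1/L2 = -/C/- → run C
t=40: L0/L1/L2 = -/C/- → run C
t=41: L0/L1/L2 = -/C/- → run C
t=42: (idle)
t=43: (idle)
t=44: (idle)
t=45: (idle)

running at tick 21 = G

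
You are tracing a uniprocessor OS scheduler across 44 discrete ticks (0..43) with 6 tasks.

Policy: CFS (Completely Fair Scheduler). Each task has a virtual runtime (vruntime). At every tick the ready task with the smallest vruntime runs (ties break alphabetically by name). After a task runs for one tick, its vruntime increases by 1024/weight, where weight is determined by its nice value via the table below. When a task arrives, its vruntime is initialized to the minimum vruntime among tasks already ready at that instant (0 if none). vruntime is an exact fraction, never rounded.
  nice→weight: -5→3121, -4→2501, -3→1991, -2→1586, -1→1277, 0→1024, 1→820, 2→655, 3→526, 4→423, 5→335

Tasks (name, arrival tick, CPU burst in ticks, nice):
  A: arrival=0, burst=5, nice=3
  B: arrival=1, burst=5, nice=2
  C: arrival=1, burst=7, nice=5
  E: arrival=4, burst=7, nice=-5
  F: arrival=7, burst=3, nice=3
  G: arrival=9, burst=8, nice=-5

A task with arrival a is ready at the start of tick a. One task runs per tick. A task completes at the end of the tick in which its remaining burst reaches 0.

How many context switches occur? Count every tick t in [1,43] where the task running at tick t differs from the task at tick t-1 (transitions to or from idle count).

t=0: vr[A=0] → run A
t=1: vr[A=512/263 B=512/263 C=512/263] → run A
t=2: vr[A=1024/263 B=512/263 C=512/263] → run B
t=3: vr[A=1024/263 B=604672/172265 C=512/263] → run C
t=4: vr[A=1024/263 B=604672/172265 C=440832/88105 E=604672/172265] → run B
t=5: vr[A=1024/263 B=873984/172265 C=440832/88105 E=604672/172265] → run E
t=6: vr[A=1024/263 B=873984/172265 C=440832/88105 E=2063580672/537639065] → run E
t=7: vr[A=1024/263 B=873984/172265 C=440832/88105 E=2239980032/537639065 F=1024/263] → run A
t=8: vr[A=1536/263 B=873984/172265 C=440832/88105 E=2239980032/537639065 F=1024/263] → run F
t=9: vr[A=1536/263 B=873984/172265 C=440832/88105 E=2239980032/537639065 F=1536/263 G=2239980032/537639065] → run E
t=10: vr[A=1536/263 B=873984/172265 C=440832/88105 E=2416379392/537639065 F=1536/263 G=2239980032/537639065] → run G
t=11: vr[A=1536/263 B=873984/172265 C=440832/88105 E=2416379392/537639065 F=1536/263 G=2416379392/537639065] → run E
t=12: vr[A=1536/263 B=873984/172265 C=440832/88105 E=2592778752/537639065 F=1536/263 G=2416379392/537639065] → run G
t=13: vr[A=1536/263 B=873984/172265 C=440832/88105 E=2592778752/537639065 F=1536/263 G=2592778752/537639065] → run E
t=14: vr[A=1536/263 B=873984/172265 C=440832/88105 E=2769178112/537639065 F=1536/263 G=2592778752/537639065] → run G
t=15: vr[A=1536/263 B=873984/172265 C=440832/88105 E=2769178112/537639065 F=1536/263 G=2769178112/537639065] → run C
t=16: vr[A=1536/263 B=873984/172265 C=710144/88105 E=2769178112/537639065 F=1536/263 G=2769178112/537639065] → run B
t=17: vr[A=1536/263 B=1143296/172265 C=710144/88105 E=2769178112/537639065 F=1536/263 G=2769178112/537639065] → run E
t=18: vr[A=1536/263 B=1143296/172265 C=710144/88105 E=2945577472/537639065 F=1536/263 G=2769178112/537639065] → run G
t=19: vr[A=1536/263 B=1143296/172265 C=710144/88105 E=2945577472/537639065 F=1536/263 G=2945577472/537639065] → run E
t=20: vr[A=1536/263 B=1143296/172265 C=710144/88105 F=1536/263 G=2945577472/537639065] → run G
t=21: vr[A=1536/263 B=1143296/172265 C=710144/88105 F=1536/263 G=3121976832/537639065] → run G
t=22: vr[A=1536/263 B=1143296/172265 C=710144/88105 F=1536/263 G=3298376192/537639065] → run A
t=23: vr[A=2048/263 B=1143296/172265 C=710144/88105 F=1536/263 G=3298376192/537639065] → run F
t=24: vr[A=2048/263 B=1143296/172265 C=710144/88105 F=2048/263 G=3298376192/537639065] → run G
t=25: vr[A=2048/263 B=1143296/172265 C=710144/88105 F=2048/263 G=3474775552/537639065] → run G
t=26: vr[A=2048/263 B=1143296/172265 C=710144/88105 F=2048/263] → run B
t=27: vr[A=2048/263 B=1412608/172265 C=710144/88105 F=2048/263] → run A
t=28: vr[B=1412608/172265 C=710144/88105 F=2048/263] → run F
t=29: vr[B=1412608/172265 C=710144/88105] → run C
t=30: vr[B=1412608/172265 C=979456/88105] → run B
t=31: vr[C=979456/88105] → run C
t=32: vr[C=1248768/88105] → run C
t=33: vr[C=303616/17621] → run C
t=34: vr[C=1787392/88105] → run C
t=35: (idle)
t=36: (idle)
t=37: (idle)
t=38: (idle)
t=39: (idle)
t=40: (idle)
t=41: (idle)
t=42: (idle)
t=43: (idle)

context switches = 28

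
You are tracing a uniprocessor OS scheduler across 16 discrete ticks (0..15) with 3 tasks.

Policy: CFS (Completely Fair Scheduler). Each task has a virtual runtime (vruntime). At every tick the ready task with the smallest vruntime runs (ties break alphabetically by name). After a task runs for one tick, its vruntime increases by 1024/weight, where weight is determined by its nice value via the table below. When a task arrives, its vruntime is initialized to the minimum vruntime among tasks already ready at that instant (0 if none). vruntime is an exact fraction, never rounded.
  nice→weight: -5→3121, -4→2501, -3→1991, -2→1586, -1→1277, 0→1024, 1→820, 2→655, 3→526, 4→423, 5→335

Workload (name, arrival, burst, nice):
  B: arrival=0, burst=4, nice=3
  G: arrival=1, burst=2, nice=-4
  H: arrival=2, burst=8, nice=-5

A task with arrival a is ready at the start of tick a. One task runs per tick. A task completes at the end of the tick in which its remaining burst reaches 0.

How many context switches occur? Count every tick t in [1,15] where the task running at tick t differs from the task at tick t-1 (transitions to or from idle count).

t=0: vr[B=0] → run B
t=1: vr[B=512/263 G=512/263] → run B
t=2: vr[B=1024/263 G=512/263 H=512/263] → run G
t=3: vr[B=1024/263 G=1549824/657763 H=512/263] → run H
t=4: vr[B=1024/263 G=1549824/657763 H=1867264/820823] → run H
t=5: vr[B=1024/263 G=1549824/657763 H=2136576/820823] → run G
t=6: vr[B=1024/263 H=2136576/820823] → run H
t=7: vr[B=1024/263 H=2405888/820823] → run H
t=8: vr[B=1024/263 H=2675200/820823] → run H
t=9: vr[B=1024/263 H=2944512/820823] → run H
t=10: vr[B=1024/263 H=3213824/820823] → run B
t=11: vr[B=1536/263 H=3213824/820823] → run H
t=12: vr[B=1536/263 H=3483136/820823] → run H
t=13: vr[B=1536/263] → run B
t=14: (idle)
t=15: (idle)

context switches = 8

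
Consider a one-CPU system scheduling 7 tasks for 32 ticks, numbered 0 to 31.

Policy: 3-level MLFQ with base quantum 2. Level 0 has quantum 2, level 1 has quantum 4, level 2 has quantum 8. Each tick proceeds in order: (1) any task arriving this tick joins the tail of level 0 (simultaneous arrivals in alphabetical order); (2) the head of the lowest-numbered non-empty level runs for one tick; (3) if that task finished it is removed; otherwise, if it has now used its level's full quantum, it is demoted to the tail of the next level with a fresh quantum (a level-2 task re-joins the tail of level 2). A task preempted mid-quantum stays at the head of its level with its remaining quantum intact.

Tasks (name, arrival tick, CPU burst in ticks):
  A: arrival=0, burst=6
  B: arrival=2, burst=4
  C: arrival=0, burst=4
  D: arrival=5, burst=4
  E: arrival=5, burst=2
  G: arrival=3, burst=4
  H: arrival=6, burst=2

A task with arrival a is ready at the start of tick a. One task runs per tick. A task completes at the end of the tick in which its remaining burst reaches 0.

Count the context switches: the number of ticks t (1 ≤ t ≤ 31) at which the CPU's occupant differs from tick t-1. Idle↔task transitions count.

context switches = 12

t=0: L0/L1/L2 = AC/-/- → run A
t=1: L0/L1/L2 = AC/-/- → run A
t=2: L0/L1/L2 = CB/A/- → run C
t=3: L0/L1/L2 = CBG/A/- → run C
t=4: L0/L1/L2 = BG/AC/- → run B
t=5: L0/L1/L2 = BGDE/AC/- → run B
t=6: L0/L1/L2 = GDEH/ACB/- → run G
t=7: L0/L1/L2 = GDEH/ACB/- → run G
t=8: L0/L1/L2 = DEH/ACBG/- → run D
t=9: L0/L1/L2 = DEH/ACBG/- → run D
t=10: L0/L1/L2 = EH/ACBGD/- → run E
t=11: L0/L1/L2 = EH/ACBGD/- → run E
t=12: L0/L1/L2 = H/ACBGD/- → run H
t=13: L0/L1/L2 = H/ACBGD/- → run H
t=14: L0/L1/L2 = -/ACBGD/- → run A
t=15: L0/L1/L2 = -/ACBGD/- → run A
t=16: L0/L1/L2 = -/ACBGD/- → run A
t=17: L0/L1/L2 = -/ACBGD/- → run A
t=18: L0/L1/L2 = -/CBGD/- → run C
t=19: L0/L1/L2 = -/CBGD/- → run C
t=20: L0/L1/L2 = -/BGD/- → run B
t=21: L0/L1/L2 = -/BGD/- → run B
t=22: L0/L1/L2 = -/GD/- → run G
t=23: L0/L1/L2 = -/GD/- → run G
t=24: L0/L1/L2 = -/D/- → run D
t=25: L0/L1/L2 = -/D/- → run D
t=26: (idle)
t=27: (idle)
t=28: (idle)
t=29: (idle)
t=30: (idle)
t=31: (idle)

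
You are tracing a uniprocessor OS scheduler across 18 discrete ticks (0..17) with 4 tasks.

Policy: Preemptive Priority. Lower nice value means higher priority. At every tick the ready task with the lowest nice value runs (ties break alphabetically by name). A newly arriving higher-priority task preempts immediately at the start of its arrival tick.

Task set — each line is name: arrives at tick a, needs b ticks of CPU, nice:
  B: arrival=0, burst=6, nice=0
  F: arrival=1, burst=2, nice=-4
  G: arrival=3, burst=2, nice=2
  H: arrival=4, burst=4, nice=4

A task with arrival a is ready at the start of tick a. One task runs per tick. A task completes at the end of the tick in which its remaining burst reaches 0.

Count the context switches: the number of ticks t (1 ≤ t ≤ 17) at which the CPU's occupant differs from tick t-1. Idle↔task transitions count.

context switches = 5

t=0: ready={B} → run B
t=1: ready={B,F} → run F
t=2: ready={B,F} → run F
t=3: ready={B,G} → run B
t=4: ready={B,G,H} → run B
t=5: ready={B,G,H} → run B
t=6: ready={B,G,H} → run B
t=7: ready={B,G,H} → run B
t=8: ready={G,H} → run G
t=9: ready={G,H} → run G
t=10: ready={H} → run H
t=11: ready={H} → run H
t=12: ready={H} → run H
t=13: ready={H} → run H
t=14: (idle)
t=15: (idle)
t=16: (idle)
t=17: (idle)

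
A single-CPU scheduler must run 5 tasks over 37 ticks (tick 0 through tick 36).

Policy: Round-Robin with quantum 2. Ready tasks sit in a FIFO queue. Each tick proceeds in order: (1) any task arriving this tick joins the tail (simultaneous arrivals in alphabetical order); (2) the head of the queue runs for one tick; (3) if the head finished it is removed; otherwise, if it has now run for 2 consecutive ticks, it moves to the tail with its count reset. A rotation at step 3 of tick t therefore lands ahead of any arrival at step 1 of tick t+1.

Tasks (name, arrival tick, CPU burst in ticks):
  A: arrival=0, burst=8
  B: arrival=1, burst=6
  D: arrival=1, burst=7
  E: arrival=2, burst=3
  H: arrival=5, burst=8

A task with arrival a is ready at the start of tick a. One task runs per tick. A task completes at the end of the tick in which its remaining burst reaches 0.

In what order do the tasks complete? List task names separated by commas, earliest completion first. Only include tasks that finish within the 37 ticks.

completion order = E, B, A, D, H

t=0: queue=[A] q_used=0 → run A
t=1: queue=[A,B,D] q_used=1 → run A
t=2: queue=[B,D,A,E] q_used=0 → run B
t=3: queue=[B,D,A,E] q_used=1 → run B
t=4: queue=[D,A,E,B] q_used=0 → run D
t=5: queue=[D,A,E,B,H] q_used=1 → run D
t=6: queue=[A,E,B,H,D] q_used=0 → run A
t=7: queue=[A,E,B,H,D] q_used=1 → run A
t=8: queue=[E,B,H,D,A] q_used=0 → run E
t=9: queue=[E,B,H,D,A] q_used=1 → run E
t=10: queue=[B,H,D,A,E] q_used=0 → run B
t=11: queue=[B,H,D,A,E] q_used=1 → run B
t=12: queue=[H,D,A,E,B] q_used=0 → run H
t=13: queue=[H,D,A,E,B] q_used=1 → run H
t=14: queue=[D,A,E,B,H] q_used=0 → run D
t=15: queue=[D,A,E,B,H] q_used=1 → run D
t=16: queue=[A,E,B,H,D] q_used=0 → run A
t=17: queue=[A,E,B,H,D] q_used=1 → run A
t=18: queue=[E,B,H,D,A] q_used=0 → run E
t=19: queue=[B,H,D,A] q_used=0 → run B
t=20: queue=[B,H,D,A] q_used=1 → run B
t=21: queue=[H,D,A] q_used=0 → run H
t=22: queue=[H,D,A] q_used=1 → run H
t=23: queue=[D,A,H] q_used=0 → run D
t=24: queue=[D,A,H] q_used=1 → run D
t=25: queue=[A,H,D] q_used=0 → run A
t=26: queue=[A,H,D] q_used=1 → run A
t=27: queue=[H,D] q_used=0 → run H
t=28: queue=[H,D] q_used=1 → run H
t=29: queue=[D,H] q_used=0 → run D
t=30: queue=[H] q_used=0 → run H
t=31: queue=[H] q_used=1 → run H
t=32: (idle)
t=33: (idle)
t=34: (idle)
t=35: (idle)
t=36: (idle)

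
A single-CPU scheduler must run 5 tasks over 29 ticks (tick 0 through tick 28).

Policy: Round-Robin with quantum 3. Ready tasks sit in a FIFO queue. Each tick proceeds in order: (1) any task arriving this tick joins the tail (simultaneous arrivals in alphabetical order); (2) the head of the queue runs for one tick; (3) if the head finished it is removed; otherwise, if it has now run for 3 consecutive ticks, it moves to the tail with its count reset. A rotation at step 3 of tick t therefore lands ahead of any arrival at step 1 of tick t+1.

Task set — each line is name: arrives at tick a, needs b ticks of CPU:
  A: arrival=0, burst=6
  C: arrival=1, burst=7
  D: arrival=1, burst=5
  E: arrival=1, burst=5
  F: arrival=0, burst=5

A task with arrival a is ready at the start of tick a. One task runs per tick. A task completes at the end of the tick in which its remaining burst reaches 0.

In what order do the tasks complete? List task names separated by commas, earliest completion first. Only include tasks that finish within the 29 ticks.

completion order = A, F, D, E, C

t=0: queue=[A,F] q_used=0 → run A
t=1: queue=[A,F,C,D,E] q_used=1 → run A
t=2: queue=[A,F,C,D,E] q_used=2 → run A
t=3: queue=[F,C,D,E,A] q_used=0 → run F
t=4: queue=[F,C,D,E,A] q_used=1 → run F
t=5: queue=[F,C,D,E,A] q_used=2 → run F
t=6: queue=[C,D,E,A,F] q_used=0 → run C
t=7: queue=[C,D,E,A,F] q_used=1 → run C
t=8: queue=[C,D,E,A,F] q_used=2 → run C
t=9: queue=[D,E,A,F,C] q_used=0 → run D
t=10: queue=[D,E,A,F,C] q_used=1 → run D
t=11: queue=[D,E,A,F,C] q_used=2 → run D
t=12: queue=[E,A,F,C,D] q_used=0 → run E
t=13: queue=[E,A,F,C,D] q_used=1 → run E
t=14: queue=[E,A,F,C,D] q_used=2 → run E
t=15: queue=[A,F,C,D,E] q_used=0 → run A
t=16: queue=[A,F,C,D,E] q_used=1 → run A
t=17: queue=[A,F,C,D,E] q_used=2 → run A
t=18: queue=[F,C,D,E] q_used=0 → run F
t=19: queue=[F,C,D,E] q_used=1 → run F
t=20: queue=[C,D,E] q_used=0 → run C
t=21: queue=[C,D,E] q_used=1 → run C
t=22: queue=[C,D,E] q_used=2 → run C
t=23: queue=[D,E,C] q_used=0 → run D
t=24: queue=[D,E,C] q_used=1 → run D
t=25: queue=[E,C] q_used=0 → run E
t=26: queue=[E,C] q_used=1 → run E
t=27: queue=[C] q_used=0 → run C
t=28: (idle)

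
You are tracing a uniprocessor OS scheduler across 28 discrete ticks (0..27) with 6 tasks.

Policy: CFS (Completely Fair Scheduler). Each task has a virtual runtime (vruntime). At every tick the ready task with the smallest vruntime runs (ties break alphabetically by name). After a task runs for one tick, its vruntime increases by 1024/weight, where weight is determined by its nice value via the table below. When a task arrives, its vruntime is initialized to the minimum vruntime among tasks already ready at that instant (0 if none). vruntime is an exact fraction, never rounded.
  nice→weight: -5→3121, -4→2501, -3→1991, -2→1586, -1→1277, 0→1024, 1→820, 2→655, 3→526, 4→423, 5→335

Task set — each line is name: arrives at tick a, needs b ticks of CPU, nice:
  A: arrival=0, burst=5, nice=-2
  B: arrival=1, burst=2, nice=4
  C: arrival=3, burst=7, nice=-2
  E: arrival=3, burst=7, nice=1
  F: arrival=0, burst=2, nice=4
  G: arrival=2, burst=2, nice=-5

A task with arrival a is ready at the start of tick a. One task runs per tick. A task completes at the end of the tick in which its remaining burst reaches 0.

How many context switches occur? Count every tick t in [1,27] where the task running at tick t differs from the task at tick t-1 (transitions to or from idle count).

context switches = 21

t=0: vr[A=0 F=0] → run A
t=1: vr[A=512/793 B=0 F=0] → run B
t=2: vr[A=512/793 B=1024/423 F=0 G=0] → run F
t=3: vr[A=512/793 B=1024/423 C=0 E=0 F=1024/423 G=0] → run C
t=4: vr[A=512/793 B=1024/423 C=512/793 E=0 F=1024/423 G=0] → run E
t=5: vr[A=512/793 B=1024/423 C=512/793 E=256/205 F=1024/423 G=0] → run G
t=6: vr[A=512/793 B=1024/423 C=512/793 E=256/205 F=1024/423 G=1024/3121] → run G
t=7: vr[A=512/793 B=1024/423 C=512/793 E=256/205 F=1024/423] → run A
t=8: vr[A=1024/793 B=1024/423 C=512/793 E=256/205 F=1024/423] → run C
t=9: vr[A=1024/793 B=1024/423 C=1024/793 E=256/205 F=1024/423] → run E
t=10: vr[A=1024/793 B=1024/423 C=1024/793 E=512/205 F=1024/423] → run A
t=11: vr[A=1536/793 B=1024/423 C=1024/793 E=512/205 F=1024/423] → run C
t=12: vr[A=1536/793 B=1024/423 C=1536/793 E=512/205 F=1024/423] → run A
t=13: vr[A=2048/793 B=1024/423 C=1536/793 E=512/205 F=1024/423] → run C
t=14: vr[A=2048/793 B=1024/423 C=2048/793 E=512/205 F=1024/423] → run B
t=15: vr[A=2048/793 C=2048/793 E=512/205 F=1024/423] → run F
t=16: vr[A=2048/793 C=2048/793 E=512/205] → run E
t=17: vr[A=2048/793 C=2048/793 E=768/205] → run A
t=18: vr[C=2048/793 E=768/205] → run C
t=19: vr[C=2560/793 E=768/205] → run C
t=20: vr[C=3072/793 E=768/205] → run E
t=21: vr[C=3072/793 E=1024/205] → run C
t=22: vr[E=1024/205] → run E
t=23: vr[E=256/41] → run E
t=24: vr[E=1536/205] → run E
t=25: (idle)
t=26: (idle)
t=27: (idle)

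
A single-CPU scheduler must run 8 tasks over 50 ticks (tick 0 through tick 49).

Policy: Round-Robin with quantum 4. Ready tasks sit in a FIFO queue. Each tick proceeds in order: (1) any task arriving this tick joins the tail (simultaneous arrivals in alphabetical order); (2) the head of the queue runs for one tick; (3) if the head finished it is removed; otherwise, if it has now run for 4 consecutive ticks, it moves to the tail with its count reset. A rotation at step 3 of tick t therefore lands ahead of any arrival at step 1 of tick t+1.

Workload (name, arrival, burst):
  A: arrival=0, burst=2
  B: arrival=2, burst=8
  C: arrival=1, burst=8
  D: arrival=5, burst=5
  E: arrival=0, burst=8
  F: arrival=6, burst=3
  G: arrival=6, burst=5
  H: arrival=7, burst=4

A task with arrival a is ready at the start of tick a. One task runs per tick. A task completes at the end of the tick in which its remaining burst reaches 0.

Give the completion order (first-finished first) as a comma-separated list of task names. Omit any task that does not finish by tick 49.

t=0: queue=[A,E] q_used=0 → run A
t=1: queue=[A,E,C] q_used=1 → run A
t=2: queue=[E,C,B] q_used=0 → run E
t=3: queue=[E,C,B] q_used=1 → run E
t=4: queue=[E,C,B] q_used=2 → run E
t=5: queue=[E,C,B,D] q_used=3 → run E
t=6: queue=[C,B,D,E,F,G] q_used=0 → run C
t=7: queue=[C,B,D,E,F,G,H] q_used=1 → run C
t=8: queue=[C,B,D,E,F,G,H] q_used=2 → run C
t=9: queue=[C,B,D,E,F,G,H] q_used=3 → run C
t=10: queue=[B,D,E,F,G,H,C] q_used=0 → run B
t=11: queue=[B,D,E,F,G,H,C] q_used=1 → run B
t=12: queue=[B,D,E,F,G,H,C] q_used=2 → run B
t=13: queue=[B,D,E,F,G,H,C] q_used=3 → run B
t=14: queue=[D,E,F,G,H,C,B] q_used=0 → run D
t=15: queue=[D,E,F,G,H,C,B] q_used=1 → run D
t=16: queue=[D,E,F,G,H,C,B] q_used=2 → run D
t=17: queue=[D,E,F,G,H,C,B] q_used=3 → run D
t=18: queue=[E,F,G,H,C,B,D] q_used=0 → run E
t=19: queue=[E,F,G,H,C,B,D] q_used=1 → run E
t=20: queue=[E,F,G,H,C,B,D] q_used=2 → run E
t=21: queue=[E,F,G,H,C,B,D] q_used=3 → run E
t=22: queue=[F,G,H,C,B,D] q_used=0 → run F
t=23: queue=[F,G,H,C,B,D] q_used=1 → run F
t=24: queue=[F,G,H,C,B,D] q_used=2 → run F
t=25: queue=[G,H,C,B,D] q_used=0 → run G
t=26: queue=[G,H,C,B,D] q_used=1 → run G
t=27: queue=[G,H,C,B,D] q_used=2 → run G
t=28: queue=[G,H,C,B,D] q_used=3 → run G
t=29: queue=[H,C,B,D,G] q_used=0 → run H
t=30: queue=[H,C,B,D,G] q_used=1 → run H
t=31: queue=[H,C,B,D,G] q_used=2 → run H
t=32: queue=[H,C,B,D,G] q_used=3 → run H
t=33: queue=[C,B,D,G] q_used=0 → run C
t=34: queue=[C,B,D,G] q_used=1 → run C
t=35: queue=[C,B,D,G] q_used=2 → run C
t=36: queue=[C,B,D,G] q_used=3 → run C
t=37: queue=[B,D,G] q_used=0 → run B
t=38: queue=[B,D,G] q_used=1 → run B
t=39: queue=[B,D,G] q_used=2 → run B
t=40: queue=[B,D,G] q_used=3 → run B
t=41: queue=[D,G] q_used=0 → run D
t=42: queue=[G] q_used=0 → run G
t=43: (idle)
t=44: (idle)
t=45: (idle)
t=46: (idle)
t=47: (idle)
t=48: (idle)
t=49: (idle)

completion order = A, E, F, H, C, B, D, G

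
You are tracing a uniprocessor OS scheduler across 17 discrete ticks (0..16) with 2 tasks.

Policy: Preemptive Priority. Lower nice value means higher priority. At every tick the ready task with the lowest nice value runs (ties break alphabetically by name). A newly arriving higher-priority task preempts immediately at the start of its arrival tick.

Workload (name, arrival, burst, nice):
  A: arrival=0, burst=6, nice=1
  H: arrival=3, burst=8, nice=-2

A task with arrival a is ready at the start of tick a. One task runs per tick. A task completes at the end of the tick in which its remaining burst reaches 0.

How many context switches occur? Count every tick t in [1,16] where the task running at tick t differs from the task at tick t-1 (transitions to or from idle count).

t=0: ready={A} → run A
t=1: ready={A} → run A
t=2: ready={A} → run A
t=3: ready={A,H} → run H
t=4: ready={A,H} → run H
t=5: ready={A,H} → run H
t=6: ready={A,H} → run H
t=7: ready={A,H} → run H
t=8: ready={A,H} → run H
t=9: ready={A,H} → run H
t=10: ready={A,H} → run H
t=11: ready={A} → run A
t=12: ready={A} → run A
t=13: ready={A} → run A
t=14: (idle)
t=15: (idle)
t=16: (idle)

context switches = 3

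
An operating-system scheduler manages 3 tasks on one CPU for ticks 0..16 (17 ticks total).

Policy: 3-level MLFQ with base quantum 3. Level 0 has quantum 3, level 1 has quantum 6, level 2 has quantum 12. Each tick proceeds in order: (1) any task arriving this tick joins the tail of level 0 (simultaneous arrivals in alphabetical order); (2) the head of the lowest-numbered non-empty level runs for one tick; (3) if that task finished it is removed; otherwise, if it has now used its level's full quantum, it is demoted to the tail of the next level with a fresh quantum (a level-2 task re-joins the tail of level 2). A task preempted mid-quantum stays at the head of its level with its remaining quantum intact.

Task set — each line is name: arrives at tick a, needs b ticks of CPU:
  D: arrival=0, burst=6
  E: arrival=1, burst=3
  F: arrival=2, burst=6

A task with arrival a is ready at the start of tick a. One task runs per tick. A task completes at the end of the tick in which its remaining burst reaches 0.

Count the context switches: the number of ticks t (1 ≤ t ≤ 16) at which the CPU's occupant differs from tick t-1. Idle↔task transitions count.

t=0: L0/L1/L2 = D/-/- → run D
t=1: L0/L1/L2 = DE/-/- → run D
t=2: L0/L1/L2 = DEF/-/- → run D
t=3: L0/L1/L2 = EF/D/- → run E
t=4: L0/L1/L2 = EF/D/- → run E
t=5: L0/L1/L2 = EF/D/- → run E
t=6: L0/L1/L2 = F/D/- → run F
t=7: L0/L1/L2 = F/D/- → run F
t=8: L0/L1/L2 = F/D/- → run F
t=9: L0/L1/L2 = -/DF/- → run D
t=10: L0/L1/L2 = -/DF/- → run D
t=11: L0/L1/L2 = -/DF/- → run D
t=12: L0/L1/L2 = -/F/- → run F
t=13: L0/L1/L2 = -/F/- → run F
t=14: L0/L1/L2 = -/F/- → run F
t=15: (idle)
t=16: (idle)

context switches = 5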